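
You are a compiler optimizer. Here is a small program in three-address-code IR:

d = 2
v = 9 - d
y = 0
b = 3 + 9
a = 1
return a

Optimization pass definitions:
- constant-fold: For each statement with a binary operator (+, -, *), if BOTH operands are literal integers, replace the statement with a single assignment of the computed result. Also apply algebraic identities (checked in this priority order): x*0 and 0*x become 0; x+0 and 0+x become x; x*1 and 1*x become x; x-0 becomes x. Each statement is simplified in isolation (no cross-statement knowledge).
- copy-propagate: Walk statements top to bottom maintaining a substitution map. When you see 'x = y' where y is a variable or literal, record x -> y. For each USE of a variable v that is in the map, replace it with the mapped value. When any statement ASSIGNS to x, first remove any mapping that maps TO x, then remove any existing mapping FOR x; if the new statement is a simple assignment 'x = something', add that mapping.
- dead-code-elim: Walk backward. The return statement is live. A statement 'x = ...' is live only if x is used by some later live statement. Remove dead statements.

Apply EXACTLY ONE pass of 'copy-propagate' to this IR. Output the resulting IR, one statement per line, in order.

Applying copy-propagate statement-by-statement:
  [1] d = 2  (unchanged)
  [2] v = 9 - d  -> v = 9 - 2
  [3] y = 0  (unchanged)
  [4] b = 3 + 9  (unchanged)
  [5] a = 1  (unchanged)
  [6] return a  -> return 1
Result (6 stmts):
  d = 2
  v = 9 - 2
  y = 0
  b = 3 + 9
  a = 1
  return 1

Answer: d = 2
v = 9 - 2
y = 0
b = 3 + 9
a = 1
return 1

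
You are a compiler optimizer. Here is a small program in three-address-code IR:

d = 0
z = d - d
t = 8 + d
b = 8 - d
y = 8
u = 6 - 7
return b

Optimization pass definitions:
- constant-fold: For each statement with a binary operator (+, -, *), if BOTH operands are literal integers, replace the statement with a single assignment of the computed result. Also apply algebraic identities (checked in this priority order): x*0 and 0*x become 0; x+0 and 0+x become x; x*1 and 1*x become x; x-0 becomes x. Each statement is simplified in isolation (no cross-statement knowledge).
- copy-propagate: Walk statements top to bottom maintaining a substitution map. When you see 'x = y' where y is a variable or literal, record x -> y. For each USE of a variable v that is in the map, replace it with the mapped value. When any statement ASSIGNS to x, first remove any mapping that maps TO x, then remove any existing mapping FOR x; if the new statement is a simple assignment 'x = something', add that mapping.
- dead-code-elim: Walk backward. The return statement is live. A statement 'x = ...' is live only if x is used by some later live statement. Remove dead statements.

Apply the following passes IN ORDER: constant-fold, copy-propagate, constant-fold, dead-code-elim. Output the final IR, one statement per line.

Initial IR:
  d = 0
  z = d - d
  t = 8 + d
  b = 8 - d
  y = 8
  u = 6 - 7
  return b
After constant-fold (7 stmts):
  d = 0
  z = d - d
  t = 8 + d
  b = 8 - d
  y = 8
  u = -1
  return b
After copy-propagate (7 stmts):
  d = 0
  z = 0 - 0
  t = 8 + 0
  b = 8 - 0
  y = 8
  u = -1
  return b
After constant-fold (7 stmts):
  d = 0
  z = 0
  t = 8
  b = 8
  y = 8
  u = -1
  return b
After dead-code-elim (2 stmts):
  b = 8
  return b

Answer: b = 8
return b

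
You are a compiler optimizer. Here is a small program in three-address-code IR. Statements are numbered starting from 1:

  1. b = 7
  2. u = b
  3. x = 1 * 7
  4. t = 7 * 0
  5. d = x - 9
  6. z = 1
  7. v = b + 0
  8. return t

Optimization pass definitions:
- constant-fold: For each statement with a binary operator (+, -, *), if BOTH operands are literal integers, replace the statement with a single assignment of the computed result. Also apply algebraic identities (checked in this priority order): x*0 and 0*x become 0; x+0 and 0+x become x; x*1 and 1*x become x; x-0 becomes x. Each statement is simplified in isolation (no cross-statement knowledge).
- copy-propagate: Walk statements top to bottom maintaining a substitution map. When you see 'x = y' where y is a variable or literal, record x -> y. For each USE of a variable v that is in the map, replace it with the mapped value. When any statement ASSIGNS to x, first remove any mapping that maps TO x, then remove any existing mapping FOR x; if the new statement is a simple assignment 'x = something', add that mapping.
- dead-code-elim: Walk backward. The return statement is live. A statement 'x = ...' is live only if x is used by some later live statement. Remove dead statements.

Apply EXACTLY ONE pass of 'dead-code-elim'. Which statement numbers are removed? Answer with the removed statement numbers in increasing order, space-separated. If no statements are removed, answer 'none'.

Answer: 1 2 3 5 6 7

Derivation:
Backward liveness scan:
Stmt 1 'b = 7': DEAD (b not in live set [])
Stmt 2 'u = b': DEAD (u not in live set [])
Stmt 3 'x = 1 * 7': DEAD (x not in live set [])
Stmt 4 't = 7 * 0': KEEP (t is live); live-in = []
Stmt 5 'd = x - 9': DEAD (d not in live set ['t'])
Stmt 6 'z = 1': DEAD (z not in live set ['t'])
Stmt 7 'v = b + 0': DEAD (v not in live set ['t'])
Stmt 8 'return t': KEEP (return); live-in = ['t']
Removed statement numbers: [1, 2, 3, 5, 6, 7]
Surviving IR:
  t = 7 * 0
  return t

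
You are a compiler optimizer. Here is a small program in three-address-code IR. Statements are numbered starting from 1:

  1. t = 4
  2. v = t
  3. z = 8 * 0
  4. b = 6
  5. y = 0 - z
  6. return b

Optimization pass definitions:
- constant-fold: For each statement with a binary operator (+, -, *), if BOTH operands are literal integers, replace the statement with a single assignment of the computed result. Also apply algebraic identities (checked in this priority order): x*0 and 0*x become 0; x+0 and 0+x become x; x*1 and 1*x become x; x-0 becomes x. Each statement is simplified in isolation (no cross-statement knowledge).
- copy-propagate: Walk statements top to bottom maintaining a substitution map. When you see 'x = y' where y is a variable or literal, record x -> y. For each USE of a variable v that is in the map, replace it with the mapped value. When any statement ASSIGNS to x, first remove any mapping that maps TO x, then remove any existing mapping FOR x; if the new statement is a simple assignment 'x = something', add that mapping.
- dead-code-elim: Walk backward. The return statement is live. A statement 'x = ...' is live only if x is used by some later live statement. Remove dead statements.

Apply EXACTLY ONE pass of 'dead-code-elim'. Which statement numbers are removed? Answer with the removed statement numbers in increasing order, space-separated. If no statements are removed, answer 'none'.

Answer: 1 2 3 5

Derivation:
Backward liveness scan:
Stmt 1 't = 4': DEAD (t not in live set [])
Stmt 2 'v = t': DEAD (v not in live set [])
Stmt 3 'z = 8 * 0': DEAD (z not in live set [])
Stmt 4 'b = 6': KEEP (b is live); live-in = []
Stmt 5 'y = 0 - z': DEAD (y not in live set ['b'])
Stmt 6 'return b': KEEP (return); live-in = ['b']
Removed statement numbers: [1, 2, 3, 5]
Surviving IR:
  b = 6
  return b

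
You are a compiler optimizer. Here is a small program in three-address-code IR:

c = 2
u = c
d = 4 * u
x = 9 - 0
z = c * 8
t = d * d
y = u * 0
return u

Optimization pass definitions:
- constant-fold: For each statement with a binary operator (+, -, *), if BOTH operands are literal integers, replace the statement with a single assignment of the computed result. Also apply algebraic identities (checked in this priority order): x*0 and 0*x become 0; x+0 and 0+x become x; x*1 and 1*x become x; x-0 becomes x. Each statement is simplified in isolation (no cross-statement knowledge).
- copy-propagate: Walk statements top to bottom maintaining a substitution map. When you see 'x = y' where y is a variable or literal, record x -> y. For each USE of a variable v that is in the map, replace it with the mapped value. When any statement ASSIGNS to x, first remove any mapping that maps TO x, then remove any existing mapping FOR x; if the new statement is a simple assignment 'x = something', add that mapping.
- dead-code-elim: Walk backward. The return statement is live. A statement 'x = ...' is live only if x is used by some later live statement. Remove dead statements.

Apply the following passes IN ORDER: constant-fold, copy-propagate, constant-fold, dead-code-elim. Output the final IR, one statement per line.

Initial IR:
  c = 2
  u = c
  d = 4 * u
  x = 9 - 0
  z = c * 8
  t = d * d
  y = u * 0
  return u
After constant-fold (8 stmts):
  c = 2
  u = c
  d = 4 * u
  x = 9
  z = c * 8
  t = d * d
  y = 0
  return u
After copy-propagate (8 stmts):
  c = 2
  u = 2
  d = 4 * 2
  x = 9
  z = 2 * 8
  t = d * d
  y = 0
  return 2
After constant-fold (8 stmts):
  c = 2
  u = 2
  d = 8
  x = 9
  z = 16
  t = d * d
  y = 0
  return 2
After dead-code-elim (1 stmts):
  return 2

Answer: return 2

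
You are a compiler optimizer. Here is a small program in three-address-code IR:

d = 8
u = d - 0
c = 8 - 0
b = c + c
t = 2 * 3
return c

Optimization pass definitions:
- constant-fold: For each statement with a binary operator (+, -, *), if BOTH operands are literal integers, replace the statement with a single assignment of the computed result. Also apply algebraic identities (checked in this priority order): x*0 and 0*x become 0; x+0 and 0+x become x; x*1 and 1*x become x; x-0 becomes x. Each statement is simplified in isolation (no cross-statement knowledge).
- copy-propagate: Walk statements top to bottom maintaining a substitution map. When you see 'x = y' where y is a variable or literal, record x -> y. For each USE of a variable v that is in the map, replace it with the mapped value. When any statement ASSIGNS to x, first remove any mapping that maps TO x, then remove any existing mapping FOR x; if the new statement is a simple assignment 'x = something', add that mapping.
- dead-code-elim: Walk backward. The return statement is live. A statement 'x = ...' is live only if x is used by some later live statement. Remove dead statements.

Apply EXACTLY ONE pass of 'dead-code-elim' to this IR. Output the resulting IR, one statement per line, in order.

Answer: c = 8 - 0
return c

Derivation:
Applying dead-code-elim statement-by-statement:
  [6] return c  -> KEEP (return); live=['c']
  [5] t = 2 * 3  -> DEAD (t not live)
  [4] b = c + c  -> DEAD (b not live)
  [3] c = 8 - 0  -> KEEP; live=[]
  [2] u = d - 0  -> DEAD (u not live)
  [1] d = 8  -> DEAD (d not live)
Result (2 stmts):
  c = 8 - 0
  return c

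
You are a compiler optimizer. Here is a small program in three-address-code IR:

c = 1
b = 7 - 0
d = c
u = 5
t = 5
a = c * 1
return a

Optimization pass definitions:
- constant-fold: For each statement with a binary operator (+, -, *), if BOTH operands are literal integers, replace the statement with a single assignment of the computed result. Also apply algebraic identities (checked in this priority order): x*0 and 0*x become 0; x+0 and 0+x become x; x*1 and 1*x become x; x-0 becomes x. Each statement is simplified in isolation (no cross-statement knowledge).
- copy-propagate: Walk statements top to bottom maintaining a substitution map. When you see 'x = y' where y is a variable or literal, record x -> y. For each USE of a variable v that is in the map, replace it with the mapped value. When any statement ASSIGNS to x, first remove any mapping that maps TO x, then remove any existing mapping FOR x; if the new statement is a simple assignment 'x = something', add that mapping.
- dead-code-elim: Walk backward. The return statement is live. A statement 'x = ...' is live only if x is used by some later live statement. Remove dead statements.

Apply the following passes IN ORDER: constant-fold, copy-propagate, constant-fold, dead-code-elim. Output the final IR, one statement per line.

Initial IR:
  c = 1
  b = 7 - 0
  d = c
  u = 5
  t = 5
  a = c * 1
  return a
After constant-fold (7 stmts):
  c = 1
  b = 7
  d = c
  u = 5
  t = 5
  a = c
  return a
After copy-propagate (7 stmts):
  c = 1
  b = 7
  d = 1
  u = 5
  t = 5
  a = 1
  return 1
After constant-fold (7 stmts):
  c = 1
  b = 7
  d = 1
  u = 5
  t = 5
  a = 1
  return 1
After dead-code-elim (1 stmts):
  return 1

Answer: return 1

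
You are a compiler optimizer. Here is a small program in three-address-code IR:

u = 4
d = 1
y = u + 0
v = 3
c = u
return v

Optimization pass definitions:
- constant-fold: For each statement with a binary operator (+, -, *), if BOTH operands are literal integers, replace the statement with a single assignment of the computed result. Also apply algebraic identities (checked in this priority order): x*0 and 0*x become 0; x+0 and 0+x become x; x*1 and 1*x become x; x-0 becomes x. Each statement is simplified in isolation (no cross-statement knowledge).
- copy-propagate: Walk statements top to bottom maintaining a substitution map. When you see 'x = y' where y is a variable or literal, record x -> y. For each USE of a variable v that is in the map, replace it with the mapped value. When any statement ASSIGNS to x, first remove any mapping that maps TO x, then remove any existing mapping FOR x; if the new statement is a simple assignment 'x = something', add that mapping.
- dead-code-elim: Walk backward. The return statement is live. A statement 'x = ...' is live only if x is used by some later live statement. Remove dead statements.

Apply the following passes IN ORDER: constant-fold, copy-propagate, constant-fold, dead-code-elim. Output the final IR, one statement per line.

Answer: return 3

Derivation:
Initial IR:
  u = 4
  d = 1
  y = u + 0
  v = 3
  c = u
  return v
After constant-fold (6 stmts):
  u = 4
  d = 1
  y = u
  v = 3
  c = u
  return v
After copy-propagate (6 stmts):
  u = 4
  d = 1
  y = 4
  v = 3
  c = 4
  return 3
After constant-fold (6 stmts):
  u = 4
  d = 1
  y = 4
  v = 3
  c = 4
  return 3
After dead-code-elim (1 stmts):
  return 3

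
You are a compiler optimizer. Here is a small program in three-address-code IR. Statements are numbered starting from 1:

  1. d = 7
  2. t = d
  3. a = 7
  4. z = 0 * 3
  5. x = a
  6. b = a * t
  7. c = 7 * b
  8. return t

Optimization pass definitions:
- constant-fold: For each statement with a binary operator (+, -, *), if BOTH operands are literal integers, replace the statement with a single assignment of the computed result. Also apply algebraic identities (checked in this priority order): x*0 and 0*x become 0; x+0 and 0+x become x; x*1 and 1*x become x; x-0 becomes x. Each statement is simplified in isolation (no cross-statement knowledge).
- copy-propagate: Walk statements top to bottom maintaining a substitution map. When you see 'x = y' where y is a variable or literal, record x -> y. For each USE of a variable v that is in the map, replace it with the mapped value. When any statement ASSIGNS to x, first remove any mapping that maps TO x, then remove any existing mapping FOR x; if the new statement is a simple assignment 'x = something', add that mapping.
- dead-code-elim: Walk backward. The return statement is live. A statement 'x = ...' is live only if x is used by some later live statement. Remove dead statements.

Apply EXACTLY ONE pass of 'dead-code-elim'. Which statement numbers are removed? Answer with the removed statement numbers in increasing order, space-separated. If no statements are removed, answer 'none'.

Backward liveness scan:
Stmt 1 'd = 7': KEEP (d is live); live-in = []
Stmt 2 't = d': KEEP (t is live); live-in = ['d']
Stmt 3 'a = 7': DEAD (a not in live set ['t'])
Stmt 4 'z = 0 * 3': DEAD (z not in live set ['t'])
Stmt 5 'x = a': DEAD (x not in live set ['t'])
Stmt 6 'b = a * t': DEAD (b not in live set ['t'])
Stmt 7 'c = 7 * b': DEAD (c not in live set ['t'])
Stmt 8 'return t': KEEP (return); live-in = ['t']
Removed statement numbers: [3, 4, 5, 6, 7]
Surviving IR:
  d = 7
  t = d
  return t

Answer: 3 4 5 6 7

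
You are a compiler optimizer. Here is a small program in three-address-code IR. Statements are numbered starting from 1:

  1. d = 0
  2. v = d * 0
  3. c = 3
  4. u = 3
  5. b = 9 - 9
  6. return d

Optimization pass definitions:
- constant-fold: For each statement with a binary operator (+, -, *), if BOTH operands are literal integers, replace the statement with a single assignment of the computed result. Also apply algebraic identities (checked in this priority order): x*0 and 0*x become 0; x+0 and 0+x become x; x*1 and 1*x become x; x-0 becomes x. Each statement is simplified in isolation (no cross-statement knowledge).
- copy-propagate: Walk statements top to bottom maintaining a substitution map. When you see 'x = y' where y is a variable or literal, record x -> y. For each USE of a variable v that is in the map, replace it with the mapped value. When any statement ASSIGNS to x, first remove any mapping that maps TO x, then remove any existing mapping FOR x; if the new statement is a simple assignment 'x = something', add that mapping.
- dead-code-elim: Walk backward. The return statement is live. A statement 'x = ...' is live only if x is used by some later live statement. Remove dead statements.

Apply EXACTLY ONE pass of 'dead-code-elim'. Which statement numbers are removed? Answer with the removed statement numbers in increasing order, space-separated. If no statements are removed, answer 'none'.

Answer: 2 3 4 5

Derivation:
Backward liveness scan:
Stmt 1 'd = 0': KEEP (d is live); live-in = []
Stmt 2 'v = d * 0': DEAD (v not in live set ['d'])
Stmt 3 'c = 3': DEAD (c not in live set ['d'])
Stmt 4 'u = 3': DEAD (u not in live set ['d'])
Stmt 5 'b = 9 - 9': DEAD (b not in live set ['d'])
Stmt 6 'return d': KEEP (return); live-in = ['d']
Removed statement numbers: [2, 3, 4, 5]
Surviving IR:
  d = 0
  return d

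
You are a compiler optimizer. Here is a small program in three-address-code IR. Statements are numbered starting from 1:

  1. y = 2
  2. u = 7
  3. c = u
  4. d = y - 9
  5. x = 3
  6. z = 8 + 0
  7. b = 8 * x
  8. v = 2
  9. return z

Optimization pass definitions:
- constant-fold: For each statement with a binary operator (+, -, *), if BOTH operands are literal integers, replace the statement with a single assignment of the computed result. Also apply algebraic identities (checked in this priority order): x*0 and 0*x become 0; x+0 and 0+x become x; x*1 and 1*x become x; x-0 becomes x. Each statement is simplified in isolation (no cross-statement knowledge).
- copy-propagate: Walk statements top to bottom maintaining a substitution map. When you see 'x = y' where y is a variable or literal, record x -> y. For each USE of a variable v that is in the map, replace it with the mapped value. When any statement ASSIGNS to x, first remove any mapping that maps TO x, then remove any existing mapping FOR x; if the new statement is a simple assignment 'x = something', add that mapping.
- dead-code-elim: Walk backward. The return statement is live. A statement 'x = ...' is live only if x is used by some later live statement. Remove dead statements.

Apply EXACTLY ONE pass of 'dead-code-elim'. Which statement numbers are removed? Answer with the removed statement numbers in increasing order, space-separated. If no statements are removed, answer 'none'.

Answer: 1 2 3 4 5 7 8

Derivation:
Backward liveness scan:
Stmt 1 'y = 2': DEAD (y not in live set [])
Stmt 2 'u = 7': DEAD (u not in live set [])
Stmt 3 'c = u': DEAD (c not in live set [])
Stmt 4 'd = y - 9': DEAD (d not in live set [])
Stmt 5 'x = 3': DEAD (x not in live set [])
Stmt 6 'z = 8 + 0': KEEP (z is live); live-in = []
Stmt 7 'b = 8 * x': DEAD (b not in live set ['z'])
Stmt 8 'v = 2': DEAD (v not in live set ['z'])
Stmt 9 'return z': KEEP (return); live-in = ['z']
Removed statement numbers: [1, 2, 3, 4, 5, 7, 8]
Surviving IR:
  z = 8 + 0
  return z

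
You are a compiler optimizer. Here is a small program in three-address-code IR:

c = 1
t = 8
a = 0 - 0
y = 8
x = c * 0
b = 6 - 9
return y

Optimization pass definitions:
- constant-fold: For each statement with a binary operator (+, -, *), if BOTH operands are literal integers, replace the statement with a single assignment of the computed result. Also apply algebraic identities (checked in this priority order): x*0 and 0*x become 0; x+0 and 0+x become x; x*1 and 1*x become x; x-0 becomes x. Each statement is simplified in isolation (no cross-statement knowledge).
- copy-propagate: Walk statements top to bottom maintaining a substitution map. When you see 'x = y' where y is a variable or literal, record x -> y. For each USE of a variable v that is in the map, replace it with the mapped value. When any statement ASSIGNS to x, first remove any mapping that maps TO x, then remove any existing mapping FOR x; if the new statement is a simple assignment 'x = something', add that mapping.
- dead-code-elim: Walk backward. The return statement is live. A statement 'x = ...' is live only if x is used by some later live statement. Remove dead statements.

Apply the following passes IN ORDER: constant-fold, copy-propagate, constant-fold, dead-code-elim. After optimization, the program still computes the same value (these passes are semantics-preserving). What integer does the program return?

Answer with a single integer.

Answer: 8

Derivation:
Initial IR:
  c = 1
  t = 8
  a = 0 - 0
  y = 8
  x = c * 0
  b = 6 - 9
  return y
After constant-fold (7 stmts):
  c = 1
  t = 8
  a = 0
  y = 8
  x = 0
  b = -3
  return y
After copy-propagate (7 stmts):
  c = 1
  t = 8
  a = 0
  y = 8
  x = 0
  b = -3
  return 8
After constant-fold (7 stmts):
  c = 1
  t = 8
  a = 0
  y = 8
  x = 0
  b = -3
  return 8
After dead-code-elim (1 stmts):
  return 8
Evaluate:
  c = 1  =>  c = 1
  t = 8  =>  t = 8
  a = 0 - 0  =>  a = 0
  y = 8  =>  y = 8
  x = c * 0  =>  x = 0
  b = 6 - 9  =>  b = -3
  return y = 8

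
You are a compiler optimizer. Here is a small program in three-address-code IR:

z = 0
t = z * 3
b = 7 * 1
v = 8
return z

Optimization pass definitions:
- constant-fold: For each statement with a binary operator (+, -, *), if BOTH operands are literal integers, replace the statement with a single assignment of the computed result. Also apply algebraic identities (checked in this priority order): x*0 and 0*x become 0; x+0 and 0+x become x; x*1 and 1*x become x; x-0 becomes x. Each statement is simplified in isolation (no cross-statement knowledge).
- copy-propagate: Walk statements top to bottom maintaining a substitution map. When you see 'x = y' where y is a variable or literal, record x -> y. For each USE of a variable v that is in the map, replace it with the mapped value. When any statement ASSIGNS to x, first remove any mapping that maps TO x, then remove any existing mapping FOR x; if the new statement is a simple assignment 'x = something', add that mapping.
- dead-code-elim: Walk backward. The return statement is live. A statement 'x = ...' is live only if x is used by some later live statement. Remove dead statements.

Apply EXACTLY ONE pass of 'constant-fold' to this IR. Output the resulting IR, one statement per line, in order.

Answer: z = 0
t = z * 3
b = 7
v = 8
return z

Derivation:
Applying constant-fold statement-by-statement:
  [1] z = 0  (unchanged)
  [2] t = z * 3  (unchanged)
  [3] b = 7 * 1  -> b = 7
  [4] v = 8  (unchanged)
  [5] return z  (unchanged)
Result (5 stmts):
  z = 0
  t = z * 3
  b = 7
  v = 8
  return z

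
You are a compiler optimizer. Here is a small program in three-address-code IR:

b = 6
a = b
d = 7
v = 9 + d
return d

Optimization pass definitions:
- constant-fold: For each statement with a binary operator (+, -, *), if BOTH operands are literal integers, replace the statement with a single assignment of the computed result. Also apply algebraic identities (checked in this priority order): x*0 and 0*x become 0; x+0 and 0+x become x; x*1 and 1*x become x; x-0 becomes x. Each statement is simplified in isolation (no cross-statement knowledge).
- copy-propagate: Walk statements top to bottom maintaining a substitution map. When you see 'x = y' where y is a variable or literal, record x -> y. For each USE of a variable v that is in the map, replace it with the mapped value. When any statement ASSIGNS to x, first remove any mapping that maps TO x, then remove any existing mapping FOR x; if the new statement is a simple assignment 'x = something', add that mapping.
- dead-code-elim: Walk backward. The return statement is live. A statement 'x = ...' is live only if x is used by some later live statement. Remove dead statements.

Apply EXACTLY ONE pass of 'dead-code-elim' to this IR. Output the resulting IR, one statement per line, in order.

Answer: d = 7
return d

Derivation:
Applying dead-code-elim statement-by-statement:
  [5] return d  -> KEEP (return); live=['d']
  [4] v = 9 + d  -> DEAD (v not live)
  [3] d = 7  -> KEEP; live=[]
  [2] a = b  -> DEAD (a not live)
  [1] b = 6  -> DEAD (b not live)
Result (2 stmts):
  d = 7
  return d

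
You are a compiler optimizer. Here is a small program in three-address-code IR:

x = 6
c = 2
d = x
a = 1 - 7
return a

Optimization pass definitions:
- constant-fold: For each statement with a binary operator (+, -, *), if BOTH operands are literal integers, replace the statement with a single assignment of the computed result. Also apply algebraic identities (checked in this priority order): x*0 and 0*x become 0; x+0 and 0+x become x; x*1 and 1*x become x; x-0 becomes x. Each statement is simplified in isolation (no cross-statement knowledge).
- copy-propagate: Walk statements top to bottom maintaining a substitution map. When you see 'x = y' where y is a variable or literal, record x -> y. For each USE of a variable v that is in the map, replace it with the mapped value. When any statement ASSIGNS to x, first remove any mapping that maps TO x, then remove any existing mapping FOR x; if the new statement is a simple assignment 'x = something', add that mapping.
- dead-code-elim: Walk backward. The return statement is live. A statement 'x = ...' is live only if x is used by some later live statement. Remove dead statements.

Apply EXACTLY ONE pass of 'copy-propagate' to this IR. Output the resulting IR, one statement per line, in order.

Applying copy-propagate statement-by-statement:
  [1] x = 6  (unchanged)
  [2] c = 2  (unchanged)
  [3] d = x  -> d = 6
  [4] a = 1 - 7  (unchanged)
  [5] return a  (unchanged)
Result (5 stmts):
  x = 6
  c = 2
  d = 6
  a = 1 - 7
  return a

Answer: x = 6
c = 2
d = 6
a = 1 - 7
return a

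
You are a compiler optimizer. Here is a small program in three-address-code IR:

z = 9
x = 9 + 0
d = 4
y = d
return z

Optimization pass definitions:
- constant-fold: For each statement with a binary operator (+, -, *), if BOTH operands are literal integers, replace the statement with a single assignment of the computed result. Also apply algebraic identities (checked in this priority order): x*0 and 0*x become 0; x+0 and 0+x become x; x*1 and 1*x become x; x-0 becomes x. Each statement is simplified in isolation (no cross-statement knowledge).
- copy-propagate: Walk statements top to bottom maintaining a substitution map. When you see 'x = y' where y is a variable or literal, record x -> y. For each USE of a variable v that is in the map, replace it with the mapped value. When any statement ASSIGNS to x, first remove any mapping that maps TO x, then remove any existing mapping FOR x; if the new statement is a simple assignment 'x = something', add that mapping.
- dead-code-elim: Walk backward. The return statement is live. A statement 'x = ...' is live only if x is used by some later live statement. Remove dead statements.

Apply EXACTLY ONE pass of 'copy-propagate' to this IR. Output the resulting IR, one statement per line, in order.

Answer: z = 9
x = 9 + 0
d = 4
y = 4
return 9

Derivation:
Applying copy-propagate statement-by-statement:
  [1] z = 9  (unchanged)
  [2] x = 9 + 0  (unchanged)
  [3] d = 4  (unchanged)
  [4] y = d  -> y = 4
  [5] return z  -> return 9
Result (5 stmts):
  z = 9
  x = 9 + 0
  d = 4
  y = 4
  return 9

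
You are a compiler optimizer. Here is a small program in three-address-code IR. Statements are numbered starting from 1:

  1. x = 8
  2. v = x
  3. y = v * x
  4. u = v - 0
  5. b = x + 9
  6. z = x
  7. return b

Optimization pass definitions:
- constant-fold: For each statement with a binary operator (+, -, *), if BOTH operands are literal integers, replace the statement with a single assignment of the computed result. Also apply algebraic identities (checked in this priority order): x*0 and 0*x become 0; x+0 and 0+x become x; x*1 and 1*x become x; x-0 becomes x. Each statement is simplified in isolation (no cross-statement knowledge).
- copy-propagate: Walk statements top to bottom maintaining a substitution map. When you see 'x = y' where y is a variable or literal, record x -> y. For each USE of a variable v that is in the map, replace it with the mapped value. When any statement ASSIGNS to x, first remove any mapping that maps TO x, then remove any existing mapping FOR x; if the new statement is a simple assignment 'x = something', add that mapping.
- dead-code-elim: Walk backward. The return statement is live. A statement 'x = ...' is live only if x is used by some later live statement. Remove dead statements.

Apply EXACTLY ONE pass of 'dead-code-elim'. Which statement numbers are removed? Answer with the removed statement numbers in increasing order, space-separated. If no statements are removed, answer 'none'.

Backward liveness scan:
Stmt 1 'x = 8': KEEP (x is live); live-in = []
Stmt 2 'v = x': DEAD (v not in live set ['x'])
Stmt 3 'y = v * x': DEAD (y not in live set ['x'])
Stmt 4 'u = v - 0': DEAD (u not in live set ['x'])
Stmt 5 'b = x + 9': KEEP (b is live); live-in = ['x']
Stmt 6 'z = x': DEAD (z not in live set ['b'])
Stmt 7 'return b': KEEP (return); live-in = ['b']
Removed statement numbers: [2, 3, 4, 6]
Surviving IR:
  x = 8
  b = x + 9
  return b

Answer: 2 3 4 6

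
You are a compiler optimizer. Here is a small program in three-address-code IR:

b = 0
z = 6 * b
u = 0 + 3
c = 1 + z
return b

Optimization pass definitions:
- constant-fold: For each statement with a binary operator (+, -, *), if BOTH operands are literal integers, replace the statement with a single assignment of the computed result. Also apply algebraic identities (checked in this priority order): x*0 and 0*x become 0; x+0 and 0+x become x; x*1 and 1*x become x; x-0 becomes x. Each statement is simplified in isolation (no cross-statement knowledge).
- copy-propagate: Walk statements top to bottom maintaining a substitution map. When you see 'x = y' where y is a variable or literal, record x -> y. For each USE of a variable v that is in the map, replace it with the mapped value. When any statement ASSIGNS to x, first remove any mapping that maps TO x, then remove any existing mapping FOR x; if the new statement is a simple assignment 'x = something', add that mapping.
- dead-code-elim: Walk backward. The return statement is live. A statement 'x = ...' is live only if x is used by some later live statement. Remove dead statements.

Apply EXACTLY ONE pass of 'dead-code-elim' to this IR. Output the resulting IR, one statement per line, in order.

Applying dead-code-elim statement-by-statement:
  [5] return b  -> KEEP (return); live=['b']
  [4] c = 1 + z  -> DEAD (c not live)
  [3] u = 0 + 3  -> DEAD (u not live)
  [2] z = 6 * b  -> DEAD (z not live)
  [1] b = 0  -> KEEP; live=[]
Result (2 stmts):
  b = 0
  return b

Answer: b = 0
return b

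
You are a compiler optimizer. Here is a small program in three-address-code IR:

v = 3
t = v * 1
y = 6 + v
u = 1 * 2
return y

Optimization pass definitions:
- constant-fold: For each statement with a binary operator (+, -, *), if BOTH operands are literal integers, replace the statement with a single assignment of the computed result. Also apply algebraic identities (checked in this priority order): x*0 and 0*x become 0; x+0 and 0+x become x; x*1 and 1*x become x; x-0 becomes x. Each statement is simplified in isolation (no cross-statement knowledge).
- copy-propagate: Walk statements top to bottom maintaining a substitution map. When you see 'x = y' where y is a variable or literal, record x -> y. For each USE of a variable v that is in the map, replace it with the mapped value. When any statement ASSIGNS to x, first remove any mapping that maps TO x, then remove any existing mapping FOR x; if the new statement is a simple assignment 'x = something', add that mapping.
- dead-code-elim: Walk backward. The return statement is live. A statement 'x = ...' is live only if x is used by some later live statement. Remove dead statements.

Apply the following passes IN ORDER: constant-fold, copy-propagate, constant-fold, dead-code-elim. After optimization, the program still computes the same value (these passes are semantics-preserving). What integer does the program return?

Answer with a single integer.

Initial IR:
  v = 3
  t = v * 1
  y = 6 + v
  u = 1 * 2
  return y
After constant-fold (5 stmts):
  v = 3
  t = v
  y = 6 + v
  u = 2
  return y
After copy-propagate (5 stmts):
  v = 3
  t = 3
  y = 6 + 3
  u = 2
  return y
After constant-fold (5 stmts):
  v = 3
  t = 3
  y = 9
  u = 2
  return y
After dead-code-elim (2 stmts):
  y = 9
  return y
Evaluate:
  v = 3  =>  v = 3
  t = v * 1  =>  t = 3
  y = 6 + v  =>  y = 9
  u = 1 * 2  =>  u = 2
  return y = 9

Answer: 9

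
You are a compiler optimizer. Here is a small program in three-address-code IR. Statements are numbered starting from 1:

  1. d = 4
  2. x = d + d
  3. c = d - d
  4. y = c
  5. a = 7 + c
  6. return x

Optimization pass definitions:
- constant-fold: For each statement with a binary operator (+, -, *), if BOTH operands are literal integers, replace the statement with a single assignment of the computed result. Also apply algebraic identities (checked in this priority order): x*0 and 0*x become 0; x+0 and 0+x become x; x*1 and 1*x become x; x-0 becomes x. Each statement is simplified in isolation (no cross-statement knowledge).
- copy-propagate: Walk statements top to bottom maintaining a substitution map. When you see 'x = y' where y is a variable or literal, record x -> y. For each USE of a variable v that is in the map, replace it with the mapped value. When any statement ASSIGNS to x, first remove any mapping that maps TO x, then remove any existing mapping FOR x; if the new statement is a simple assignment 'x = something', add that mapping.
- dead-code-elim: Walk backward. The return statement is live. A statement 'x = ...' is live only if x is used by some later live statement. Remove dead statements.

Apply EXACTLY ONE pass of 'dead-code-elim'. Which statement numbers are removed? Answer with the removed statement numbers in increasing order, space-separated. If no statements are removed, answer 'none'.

Backward liveness scan:
Stmt 1 'd = 4': KEEP (d is live); live-in = []
Stmt 2 'x = d + d': KEEP (x is live); live-in = ['d']
Stmt 3 'c = d - d': DEAD (c not in live set ['x'])
Stmt 4 'y = c': DEAD (y not in live set ['x'])
Stmt 5 'a = 7 + c': DEAD (a not in live set ['x'])
Stmt 6 'return x': KEEP (return); live-in = ['x']
Removed statement numbers: [3, 4, 5]
Surviving IR:
  d = 4
  x = d + d
  return x

Answer: 3 4 5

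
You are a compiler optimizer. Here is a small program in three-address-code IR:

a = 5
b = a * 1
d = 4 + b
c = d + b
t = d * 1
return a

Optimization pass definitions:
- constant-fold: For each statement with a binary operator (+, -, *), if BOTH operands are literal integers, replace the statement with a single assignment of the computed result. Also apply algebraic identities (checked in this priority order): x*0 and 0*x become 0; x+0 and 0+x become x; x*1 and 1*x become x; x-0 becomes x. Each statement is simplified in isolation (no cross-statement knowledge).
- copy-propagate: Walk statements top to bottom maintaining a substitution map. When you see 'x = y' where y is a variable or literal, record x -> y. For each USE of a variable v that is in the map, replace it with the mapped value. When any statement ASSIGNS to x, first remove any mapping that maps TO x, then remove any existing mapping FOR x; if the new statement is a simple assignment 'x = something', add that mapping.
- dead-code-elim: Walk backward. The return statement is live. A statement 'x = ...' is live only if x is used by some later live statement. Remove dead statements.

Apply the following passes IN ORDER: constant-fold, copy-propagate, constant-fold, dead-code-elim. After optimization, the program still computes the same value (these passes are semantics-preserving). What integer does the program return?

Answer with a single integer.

Initial IR:
  a = 5
  b = a * 1
  d = 4 + b
  c = d + b
  t = d * 1
  return a
After constant-fold (6 stmts):
  a = 5
  b = a
  d = 4 + b
  c = d + b
  t = d
  return a
After copy-propagate (6 stmts):
  a = 5
  b = 5
  d = 4 + 5
  c = d + 5
  t = d
  return 5
After constant-fold (6 stmts):
  a = 5
  b = 5
  d = 9
  c = d + 5
  t = d
  return 5
After dead-code-elim (1 stmts):
  return 5
Evaluate:
  a = 5  =>  a = 5
  b = a * 1  =>  b = 5
  d = 4 + b  =>  d = 9
  c = d + b  =>  c = 14
  t = d * 1  =>  t = 9
  return a = 5

Answer: 5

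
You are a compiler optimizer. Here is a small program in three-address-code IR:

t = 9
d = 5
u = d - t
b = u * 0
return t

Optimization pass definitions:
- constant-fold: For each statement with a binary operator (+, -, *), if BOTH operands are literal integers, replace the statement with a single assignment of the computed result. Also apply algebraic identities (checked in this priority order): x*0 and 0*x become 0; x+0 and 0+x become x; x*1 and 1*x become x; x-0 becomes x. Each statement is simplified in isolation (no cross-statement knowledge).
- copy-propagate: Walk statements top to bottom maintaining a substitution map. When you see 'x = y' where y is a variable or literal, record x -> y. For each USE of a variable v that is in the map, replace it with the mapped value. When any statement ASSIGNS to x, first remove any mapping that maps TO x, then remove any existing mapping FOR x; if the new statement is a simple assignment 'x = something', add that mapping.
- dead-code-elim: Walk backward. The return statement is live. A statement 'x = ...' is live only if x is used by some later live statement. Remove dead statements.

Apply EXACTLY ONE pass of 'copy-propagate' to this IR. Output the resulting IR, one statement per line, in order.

Answer: t = 9
d = 5
u = 5 - 9
b = u * 0
return 9

Derivation:
Applying copy-propagate statement-by-statement:
  [1] t = 9  (unchanged)
  [2] d = 5  (unchanged)
  [3] u = d - t  -> u = 5 - 9
  [4] b = u * 0  (unchanged)
  [5] return t  -> return 9
Result (5 stmts):
  t = 9
  d = 5
  u = 5 - 9
  b = u * 0
  return 9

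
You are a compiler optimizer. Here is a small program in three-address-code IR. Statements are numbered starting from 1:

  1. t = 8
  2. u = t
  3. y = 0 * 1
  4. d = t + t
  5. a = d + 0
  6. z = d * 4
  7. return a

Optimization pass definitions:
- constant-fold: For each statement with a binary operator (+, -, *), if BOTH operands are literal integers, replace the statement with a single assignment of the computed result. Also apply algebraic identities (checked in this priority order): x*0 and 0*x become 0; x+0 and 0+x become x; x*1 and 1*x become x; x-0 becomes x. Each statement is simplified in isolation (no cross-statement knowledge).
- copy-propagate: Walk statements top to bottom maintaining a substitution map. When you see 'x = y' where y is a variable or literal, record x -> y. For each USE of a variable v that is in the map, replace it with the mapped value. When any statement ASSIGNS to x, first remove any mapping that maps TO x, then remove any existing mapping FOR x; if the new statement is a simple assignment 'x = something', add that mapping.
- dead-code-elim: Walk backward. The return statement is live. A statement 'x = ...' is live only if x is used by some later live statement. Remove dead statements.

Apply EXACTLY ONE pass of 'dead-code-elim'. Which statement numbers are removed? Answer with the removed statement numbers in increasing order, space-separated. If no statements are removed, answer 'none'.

Backward liveness scan:
Stmt 1 't = 8': KEEP (t is live); live-in = []
Stmt 2 'u = t': DEAD (u not in live set ['t'])
Stmt 3 'y = 0 * 1': DEAD (y not in live set ['t'])
Stmt 4 'd = t + t': KEEP (d is live); live-in = ['t']
Stmt 5 'a = d + 0': KEEP (a is live); live-in = ['d']
Stmt 6 'z = d * 4': DEAD (z not in live set ['a'])
Stmt 7 'return a': KEEP (return); live-in = ['a']
Removed statement numbers: [2, 3, 6]
Surviving IR:
  t = 8
  d = t + t
  a = d + 0
  return a

Answer: 2 3 6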